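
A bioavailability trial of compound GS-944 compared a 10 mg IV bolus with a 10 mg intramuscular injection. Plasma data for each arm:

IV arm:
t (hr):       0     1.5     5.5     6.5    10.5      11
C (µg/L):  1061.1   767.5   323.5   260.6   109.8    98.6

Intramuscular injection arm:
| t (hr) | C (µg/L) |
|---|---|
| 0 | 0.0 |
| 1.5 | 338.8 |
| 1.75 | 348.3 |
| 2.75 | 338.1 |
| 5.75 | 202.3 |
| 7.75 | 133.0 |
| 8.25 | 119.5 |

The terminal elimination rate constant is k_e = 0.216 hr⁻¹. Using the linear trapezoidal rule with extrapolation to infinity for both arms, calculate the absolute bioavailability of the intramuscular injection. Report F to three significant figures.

Trapezoidal AUC_0→11 (IV):
  [0→1.5]: (1061.1+767.5)/2 × 1.5 = 1371.45
  [1.5→5.5]: (767.5+323.5)/2 × 4 = 2182.0
  [5.5→6.5]: (323.5+260.6)/2 × 1 = 292.05
  [6.5→10.5]: (260.6+109.8)/2 × 4 = 740.8
  [10.5→11]: (109.8+98.6)/2 × 0.5 = 52.1
  Sum = 4638.4 µg/L·hr
IV tail: 98.6/0.216 = 456.481; AUC_iv,0→∞ = 4638.4 + 456.481 = 5094.881 µg/L·hr
Trapezoidal AUC_0→8.25 (intramuscular injection):
  [0→1.5]: (0.0+338.8)/2 × 1.5 = 254.1
  [1.5→1.75]: (338.8+348.3)/2 × 0.25 = 85.8875
  [1.75→2.75]: (348.3+338.1)/2 × 1 = 343.2
  [2.75→5.75]: (338.1+202.3)/2 × 3 = 810.6
  [5.75→7.75]: (202.3+133.0)/2 × 2 = 335.3
  [7.75→8.25]: (133.0+119.5)/2 × 0.5 = 63.125
  Sum = 1892.2125 µg/L·hr
intramuscular injection tail: 119.5/0.216 = 553.241; AUC_ev,0→∞ = 1892.2125 + 553.241 = 2445.4535 µg/L·hr
F = (AUC_ev/D_ev)/(AUC_iv/D_iv) = (2445.4535/10)/(5094.881/10) = 244.54535/509.4881 = 0.4800

F = 0.480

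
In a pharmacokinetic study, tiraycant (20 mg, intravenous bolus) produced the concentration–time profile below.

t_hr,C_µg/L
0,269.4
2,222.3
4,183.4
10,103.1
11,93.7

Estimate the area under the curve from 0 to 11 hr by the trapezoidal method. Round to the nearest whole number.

AUC = 1855 µg/L·hr

Trapezoidal AUC_0→11:
  [0→2]: (269.4+222.3)/2 × 2 = 491.7
  [2→4]: (222.3+183.4)/2 × 2 = 405.7
  [4→10]: (183.4+103.1)/2 × 6 = 859.5
  [10→11]: (103.1+93.7)/2 × 1 = 98.4
  Sum = 1855.3 µg/L·hr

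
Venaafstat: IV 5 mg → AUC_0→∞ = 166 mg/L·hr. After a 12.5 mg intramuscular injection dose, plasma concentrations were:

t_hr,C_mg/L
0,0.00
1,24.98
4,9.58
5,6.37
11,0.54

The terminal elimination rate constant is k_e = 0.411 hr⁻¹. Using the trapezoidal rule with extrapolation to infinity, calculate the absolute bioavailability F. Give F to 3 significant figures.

F = 0.227

Trapezoidal AUC_0→11 (intramuscular injection):
  [0→1]: (0.00+24.98)/2 × 1 = 12.49
  [1→4]: (24.98+9.58)/2 × 3 = 51.84
  [4→5]: (9.58+6.37)/2 × 1 = 7.975
  [5→11]: (6.37+0.54)/2 × 6 = 20.73
  Sum = 93.035 mg/L·hr
Tail: C_last/k_e = 0.54/0.411 = 1.314
AUC_0→∞ (intramuscular injection) = 93.035 + 1.314 = 94.349 mg/L·hr
F = (AUC_ev/D_ev)/(AUC_iv/D_iv) = (94.349/12.5)/(166/5) = 7.54792/33.2 = 0.2273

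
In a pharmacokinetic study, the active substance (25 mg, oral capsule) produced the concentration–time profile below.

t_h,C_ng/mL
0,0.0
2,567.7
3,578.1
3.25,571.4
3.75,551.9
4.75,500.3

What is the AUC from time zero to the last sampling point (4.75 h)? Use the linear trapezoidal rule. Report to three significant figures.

AUC = 2090 ng/mL·h

Trapezoidal AUC_0→4.75:
  [0→2]: (0.0+567.7)/2 × 2 = 567.7
  [2→3]: (567.7+578.1)/2 × 1 = 572.9
  [3→3.25]: (578.1+571.4)/2 × 0.25 = 143.6875
  [3.25→3.75]: (571.4+551.9)/2 × 0.5 = 280.825
  [3.75→4.75]: (551.9+500.3)/2 × 1 = 526.1
  Sum = 2091.2125 ng/mL·h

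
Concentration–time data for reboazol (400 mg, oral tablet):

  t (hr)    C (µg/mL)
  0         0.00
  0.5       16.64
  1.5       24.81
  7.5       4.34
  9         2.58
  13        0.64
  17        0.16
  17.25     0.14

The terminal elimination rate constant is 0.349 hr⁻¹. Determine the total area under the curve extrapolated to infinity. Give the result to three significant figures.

AUC = 126 µg/mL·hr

Trapezoidal AUC_0→17.25:
  [0→0.5]: (0.00+16.64)/2 × 0.5 = 4.16
  [0.5→1.5]: (16.64+24.81)/2 × 1 = 20.725
  [1.5→7.5]: (24.81+4.34)/2 × 6 = 87.45
  [7.5→9]: (4.34+2.58)/2 × 1.5 = 5.19
  [9→13]: (2.58+0.64)/2 × 4 = 6.44
  [13→17]: (0.64+0.16)/2 × 4 = 1.6
  [17→17.25]: (0.16+0.14)/2 × 0.25 = 0.0375
  Sum = 125.6025 µg/mL·hr
Extrapolated tail: C_last / k_e = 0.14 / 0.349 = 0.401
AUC_0→∞ = 125.6025 + 0.401 = 126.0035 µg/mL·hr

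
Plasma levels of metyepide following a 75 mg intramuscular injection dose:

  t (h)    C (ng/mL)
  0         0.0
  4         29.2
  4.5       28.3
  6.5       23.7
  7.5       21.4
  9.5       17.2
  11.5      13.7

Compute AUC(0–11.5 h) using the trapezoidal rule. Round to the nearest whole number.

Trapezoidal AUC_0→11.5:
  [0→4]: (0.0+29.2)/2 × 4 = 58.4
  [4→4.5]: (29.2+28.3)/2 × 0.5 = 14.375
  [4.5→6.5]: (28.3+23.7)/2 × 2 = 52.0
  [6.5→7.5]: (23.7+21.4)/2 × 1 = 22.55
  [7.5→9.5]: (21.4+17.2)/2 × 2 = 38.6
  [9.5→11.5]: (17.2+13.7)/2 × 2 = 30.9
  Sum = 216.825 ng/mL·h

AUC = 217 ng/mL·h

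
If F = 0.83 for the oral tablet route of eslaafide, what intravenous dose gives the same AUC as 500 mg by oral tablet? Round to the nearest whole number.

Systemic exposure from an extravascular dose = F × D_ev, so the equivalent IV dose is F × D_ev.
D_iv = F × D_ev = 0.83 × 500 = 415 mg

D_iv = 415 mg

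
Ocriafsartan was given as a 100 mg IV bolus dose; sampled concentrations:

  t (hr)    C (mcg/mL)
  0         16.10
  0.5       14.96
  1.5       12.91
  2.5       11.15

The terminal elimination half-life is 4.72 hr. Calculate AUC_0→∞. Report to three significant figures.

AUC = 110 mcg/mL·hr

Trapezoidal AUC_0→2.5:
  [0→0.5]: (16.10+14.96)/2 × 0.5 = 7.765
  [0.5→1.5]: (14.96+12.91)/2 × 1 = 13.935
  [1.5→2.5]: (12.91+11.15)/2 × 1 = 12.03
  Sum = 33.73 mcg/mL·hr
k_e = ln2 / t½ = 0.693147 / 4.72 = 0.1469 hr^-1
Extrapolated tail: C_last / k_e = 11.15 / 0.1469 = 75.902
AUC_0→∞ = 33.73 + 75.902 = 109.632 mcg/mL·hr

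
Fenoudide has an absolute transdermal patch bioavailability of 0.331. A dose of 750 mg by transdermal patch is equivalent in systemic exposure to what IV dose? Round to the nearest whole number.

Systemic exposure from an extravascular dose = F × D_ev, so the equivalent IV dose is F × D_ev.
D_iv = F × D_ev = 0.331 × 750 = 248.25 mg

D_iv = 248 mg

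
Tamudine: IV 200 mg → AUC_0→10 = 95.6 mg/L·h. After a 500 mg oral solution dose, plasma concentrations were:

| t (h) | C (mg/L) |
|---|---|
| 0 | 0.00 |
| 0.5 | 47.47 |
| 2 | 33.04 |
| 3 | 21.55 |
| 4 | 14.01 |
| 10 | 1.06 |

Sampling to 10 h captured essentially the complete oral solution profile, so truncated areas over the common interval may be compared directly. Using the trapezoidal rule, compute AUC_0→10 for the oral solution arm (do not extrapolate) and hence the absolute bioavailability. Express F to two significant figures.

Trapezoidal AUC_0→10 (oral solution):
  [0→0.5]: (0.00+47.47)/2 × 0.5 = 11.8675
  [0.5→2]: (47.47+33.04)/2 × 1.5 = 60.3825
  [2→3]: (33.04+21.55)/2 × 1 = 27.295
  [3→4]: (21.55+14.01)/2 × 1 = 17.78
  [4→10]: (14.01+1.06)/2 × 6 = 45.21
  Sum = 162.535 mg/L·h
F = (AUC_ev/D_ev)/(AUC_iv/D_iv) = (162.535/500)/(95.6/200) = 0.32507/0.478 = 0.6801

F = 0.68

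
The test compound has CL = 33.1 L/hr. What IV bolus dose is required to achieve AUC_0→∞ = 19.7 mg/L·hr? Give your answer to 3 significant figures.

Dose_iv = CL × AUC_0→∞
     = 33.1 × 19.7 = 652.07 mg

Dose = 652 mg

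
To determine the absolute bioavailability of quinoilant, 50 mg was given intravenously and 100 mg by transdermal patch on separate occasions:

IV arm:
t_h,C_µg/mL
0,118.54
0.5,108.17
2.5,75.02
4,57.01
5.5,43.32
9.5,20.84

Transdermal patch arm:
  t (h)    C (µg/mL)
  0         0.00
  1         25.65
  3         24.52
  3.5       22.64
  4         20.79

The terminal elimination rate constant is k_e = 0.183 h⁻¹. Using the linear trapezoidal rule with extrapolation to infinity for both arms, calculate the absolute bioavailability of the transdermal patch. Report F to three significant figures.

Trapezoidal AUC_0→9.5 (IV):
  [0→0.5]: (118.54+108.17)/2 × 0.5 = 56.6775
  [0.5→2.5]: (108.17+75.02)/2 × 2 = 183.19
  [2.5→4]: (75.02+57.01)/2 × 1.5 = 99.0225
  [4→5.5]: (57.01+43.32)/2 × 1.5 = 75.2475
  [5.5→9.5]: (43.32+20.84)/2 × 4 = 128.32
  Sum = 542.4575 µg/mL·h
IV tail: 20.84/0.183 = 113.880; AUC_iv,0→∞ = 542.4575 + 113.880 = 656.3375 µg/mL·h
Trapezoidal AUC_0→4 (transdermal patch):
  [0→1]: (0.00+25.65)/2 × 1 = 12.825
  [1→3]: (25.65+24.52)/2 × 2 = 50.17
  [3→3.5]: (24.52+22.64)/2 × 0.5 = 11.79
  [3.5→4]: (22.64+20.79)/2 × 0.5 = 10.8575
  Sum = 85.6425 µg/mL·h
transdermal patch tail: 20.79/0.183 = 113.607; AUC_ev,0→∞ = 85.6425 + 113.607 = 199.2495 µg/mL·h
F = (AUC_ev/D_ev)/(AUC_iv/D_iv) = (199.2495/100)/(656.3375/50) = 1.992495/13.12675 = 0.1518

F = 0.152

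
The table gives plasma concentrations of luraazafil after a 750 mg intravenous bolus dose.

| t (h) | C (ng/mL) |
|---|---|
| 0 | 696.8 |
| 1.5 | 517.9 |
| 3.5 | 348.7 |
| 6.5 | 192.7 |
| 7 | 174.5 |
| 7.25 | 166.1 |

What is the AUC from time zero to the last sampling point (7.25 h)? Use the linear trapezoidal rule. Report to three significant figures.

AUC = 2720 ng/mL·h

Trapezoidal AUC_0→7.25:
  [0→1.5]: (696.8+517.9)/2 × 1.5 = 911.025
  [1.5→3.5]: (517.9+348.7)/2 × 2 = 866.6
  [3.5→6.5]: (348.7+192.7)/2 × 3 = 812.1
  [6.5→7]: (192.7+174.5)/2 × 0.5 = 91.8
  [7→7.25]: (174.5+166.1)/2 × 0.25 = 42.575
  Sum = 2724.1 ng/mL·h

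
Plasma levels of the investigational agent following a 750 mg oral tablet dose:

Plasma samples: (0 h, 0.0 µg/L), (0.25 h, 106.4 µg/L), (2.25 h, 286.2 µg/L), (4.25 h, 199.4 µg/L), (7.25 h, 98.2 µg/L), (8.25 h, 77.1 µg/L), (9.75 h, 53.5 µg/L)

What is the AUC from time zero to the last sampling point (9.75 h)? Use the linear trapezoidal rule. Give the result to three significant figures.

AUC = 1520 µg/L·h

Trapezoidal AUC_0→9.75:
  [0→0.25]: (0.0+106.4)/2 × 0.25 = 13.3
  [0.25→2.25]: (106.4+286.2)/2 × 2 = 392.6
  [2.25→4.25]: (286.2+199.4)/2 × 2 = 485.6
  [4.25→7.25]: (199.4+98.2)/2 × 3 = 446.4
  [7.25→8.25]: (98.2+77.1)/2 × 1 = 87.65
  [8.25→9.75]: (77.1+53.5)/2 × 1.5 = 97.95
  Sum = 1523.5 µg/L·h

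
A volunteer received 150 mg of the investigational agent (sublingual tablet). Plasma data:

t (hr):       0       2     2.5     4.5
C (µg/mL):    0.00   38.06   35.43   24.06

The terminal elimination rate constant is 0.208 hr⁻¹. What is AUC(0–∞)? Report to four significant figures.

AUC = 231.6 µg/mL·hr

Trapezoidal AUC_0→4.5:
  [0→2]: (0.00+38.06)/2 × 2 = 38.06
  [2→2.5]: (38.06+35.43)/2 × 0.5 = 18.3725
  [2.5→4.5]: (35.43+24.06)/2 × 2 = 59.49
  Sum = 115.9225 µg/mL·hr
Extrapolated tail: C_last / k_e = 24.06 / 0.208 = 115.673
AUC_0→∞ = 115.9225 + 115.673 = 231.5955 µg/mL·hr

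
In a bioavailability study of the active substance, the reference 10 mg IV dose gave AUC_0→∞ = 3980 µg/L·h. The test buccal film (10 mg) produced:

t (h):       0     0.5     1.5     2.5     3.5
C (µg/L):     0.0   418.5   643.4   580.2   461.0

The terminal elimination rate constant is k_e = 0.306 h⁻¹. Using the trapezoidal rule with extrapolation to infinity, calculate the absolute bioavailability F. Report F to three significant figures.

Trapezoidal AUC_0→3.5 (buccal film):
  [0→0.5]: (0.0+418.5)/2 × 0.5 = 104.625
  [0.5→1.5]: (418.5+643.4)/2 × 1 = 530.95
  [1.5→2.5]: (643.4+580.2)/2 × 1 = 611.8
  [2.5→3.5]: (580.2+461.0)/2 × 1 = 520.6
  Sum = 1767.975 µg/L·h
Tail: C_last/k_e = 461.0/0.306 = 1506.536
AUC_0→∞ (buccal film) = 1767.975 + 1506.536 = 3274.511 µg/L·h
F = (AUC_ev/D_ev)/(AUC_iv/D_iv) = (3274.511/10)/(3980/10) = 327.4511/398 = 0.8227

F = 0.823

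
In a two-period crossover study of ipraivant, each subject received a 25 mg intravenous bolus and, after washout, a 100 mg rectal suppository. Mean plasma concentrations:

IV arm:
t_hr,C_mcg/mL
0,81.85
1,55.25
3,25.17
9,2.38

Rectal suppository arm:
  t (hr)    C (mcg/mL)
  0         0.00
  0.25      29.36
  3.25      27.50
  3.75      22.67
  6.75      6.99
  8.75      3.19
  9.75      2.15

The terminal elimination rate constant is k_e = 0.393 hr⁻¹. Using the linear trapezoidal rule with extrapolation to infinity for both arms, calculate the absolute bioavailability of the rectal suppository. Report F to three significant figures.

Trapezoidal AUC_0→9 (IV):
  [0→1]: (81.85+55.25)/2 × 1 = 68.55
  [1→3]: (55.25+25.17)/2 × 2 = 80.42
  [3→9]: (25.17+2.38)/2 × 6 = 82.65
  Sum = 231.62 mcg/mL·hr
IV tail: 2.38/0.393 = 6.056; AUC_iv,0→∞ = 231.62 + 6.056 = 237.676 mcg/mL·hr
Trapezoidal AUC_0→9.75 (rectal suppository):
  [0→0.25]: (0.00+29.36)/2 × 0.25 = 3.67
  [0.25→3.25]: (29.36+27.50)/2 × 3 = 85.29
  [3.25→3.75]: (27.50+22.67)/2 × 0.5 = 12.5425
  [3.75→6.75]: (22.67+6.99)/2 × 3 = 44.49
  [6.75→8.75]: (6.99+3.19)/2 × 2 = 10.18
  [8.75→9.75]: (3.19+2.15)/2 × 1 = 2.67
  Sum = 158.8425 mcg/mL·hr
rectal suppository tail: 2.15/0.393 = 5.471; AUC_ev,0→∞ = 158.8425 + 5.471 = 164.3135 mcg/mL·hr
F = (AUC_ev/D_ev)/(AUC_iv/D_iv) = (164.3135/100)/(237.676/25) = 1.643135/9.50704 = 0.1728

F = 0.173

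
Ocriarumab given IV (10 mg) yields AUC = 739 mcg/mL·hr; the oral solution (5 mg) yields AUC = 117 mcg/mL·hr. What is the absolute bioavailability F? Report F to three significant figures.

F = (AUC_ev / D_ev) / (AUC_iv / D_iv)
  = (117/5) / (739/10)
  = 23.4 / 73.9 = 0.3166

F = 0.317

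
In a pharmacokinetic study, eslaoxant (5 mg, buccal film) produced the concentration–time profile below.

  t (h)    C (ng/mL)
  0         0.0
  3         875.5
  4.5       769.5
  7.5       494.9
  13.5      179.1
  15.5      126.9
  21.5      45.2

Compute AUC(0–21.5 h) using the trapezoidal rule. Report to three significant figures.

AUC = 7290 ng/mL·h

Trapezoidal AUC_0→21.5:
  [0→3]: (0.0+875.5)/2 × 3 = 1313.25
  [3→4.5]: (875.5+769.5)/2 × 1.5 = 1233.75
  [4.5→7.5]: (769.5+494.9)/2 × 3 = 1896.6
  [7.5→13.5]: (494.9+179.1)/2 × 6 = 2022.0
  [13.5→15.5]: (179.1+126.9)/2 × 2 = 306.0
  [15.5→21.5]: (126.9+45.2)/2 × 6 = 516.3
  Sum = 7287.9 ng/mL·h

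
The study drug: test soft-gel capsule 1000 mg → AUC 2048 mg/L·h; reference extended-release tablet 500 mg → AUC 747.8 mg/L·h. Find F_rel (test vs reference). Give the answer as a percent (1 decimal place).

F_rel = (AUC_test/D_test) / (AUC_ref/D_ref)
      = (2048/1000) / (747.8/500)
      = 2.048 / 1.4956 = 1.3694 = 136.94%

F_rel = 136.9%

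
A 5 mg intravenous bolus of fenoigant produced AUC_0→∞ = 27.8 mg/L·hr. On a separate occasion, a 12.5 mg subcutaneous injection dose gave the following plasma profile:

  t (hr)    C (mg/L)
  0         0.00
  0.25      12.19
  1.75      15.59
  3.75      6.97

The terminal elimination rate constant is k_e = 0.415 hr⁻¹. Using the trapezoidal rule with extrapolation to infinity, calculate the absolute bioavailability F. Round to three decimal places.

F = 0.888

Trapezoidal AUC_0→3.75 (subcutaneous injection):
  [0→0.25]: (0.00+12.19)/2 × 0.25 = 1.52375
  [0.25→1.75]: (12.19+15.59)/2 × 1.5 = 20.835
  [1.75→3.75]: (15.59+6.97)/2 × 2 = 22.56
  Sum = 44.91875 mg/L·hr
Tail: C_last/k_e = 6.97/0.415 = 16.795
AUC_0→∞ (subcutaneous injection) = 44.91875 + 16.795 = 61.71375 mg/L·hr
F = (AUC_ev/D_ev)/(AUC_iv/D_iv) = (61.71375/12.5)/(27.8/5) = 4.9371/5.56 = 0.8880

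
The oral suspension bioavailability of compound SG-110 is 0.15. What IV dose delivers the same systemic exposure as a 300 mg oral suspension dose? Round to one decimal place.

D_iv = 45.0 mg

Systemic exposure from an extravascular dose = F × D_ev, so the equivalent IV dose is F × D_ev.
D_iv = F × D_ev = 0.15 × 300 = 45 mg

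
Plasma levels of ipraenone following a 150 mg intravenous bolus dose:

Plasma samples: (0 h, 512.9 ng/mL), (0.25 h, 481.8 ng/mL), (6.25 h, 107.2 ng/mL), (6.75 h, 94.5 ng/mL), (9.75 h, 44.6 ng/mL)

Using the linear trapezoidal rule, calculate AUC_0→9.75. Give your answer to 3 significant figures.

Trapezoidal AUC_0→9.75:
  [0→0.25]: (512.9+481.8)/2 × 0.25 = 124.3375
  [0.25→6.25]: (481.8+107.2)/2 × 6 = 1767.0
  [6.25→6.75]: (107.2+94.5)/2 × 0.5 = 50.425
  [6.75→9.75]: (94.5+44.6)/2 × 3 = 208.65
  Sum = 2150.4125 ng/mL·h

AUC = 2150 ng/mL·h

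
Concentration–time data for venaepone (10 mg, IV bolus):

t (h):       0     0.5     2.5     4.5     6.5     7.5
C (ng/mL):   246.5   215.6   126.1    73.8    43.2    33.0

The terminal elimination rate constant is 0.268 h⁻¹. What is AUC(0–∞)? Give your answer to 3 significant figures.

AUC = 935 ng/mL·h

Trapezoidal AUC_0→7.5:
  [0→0.5]: (246.5+215.6)/2 × 0.5 = 115.525
  [0.5→2.5]: (215.6+126.1)/2 × 2 = 341.7
  [2.5→4.5]: (126.1+73.8)/2 × 2 = 199.9
  [4.5→6.5]: (73.8+43.2)/2 × 2 = 117.0
  [6.5→7.5]: (43.2+33.0)/2 × 1 = 38.1
  Sum = 812.225 ng/mL·h
Extrapolated tail: C_last / k_e = 33.0 / 0.268 = 123.134
AUC_0→∞ = 812.225 + 123.134 = 935.359 ng/mL·h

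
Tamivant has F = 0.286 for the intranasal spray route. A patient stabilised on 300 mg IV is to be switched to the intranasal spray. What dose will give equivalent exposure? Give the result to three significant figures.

D_intranasal = 1050 mg

For equal systemic exposure: F × D_ev = D_iv
D_ev = D_iv / F = 300 / 0.286 = 1048.95 mg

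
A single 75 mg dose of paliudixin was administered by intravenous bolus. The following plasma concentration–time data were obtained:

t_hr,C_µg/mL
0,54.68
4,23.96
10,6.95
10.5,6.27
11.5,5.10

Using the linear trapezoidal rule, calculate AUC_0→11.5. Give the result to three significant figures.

Trapezoidal AUC_0→11.5:
  [0→4]: (54.68+23.96)/2 × 4 = 157.28
  [4→10]: (23.96+6.95)/2 × 6 = 92.73
  [10→10.5]: (6.95+6.27)/2 × 0.5 = 3.305
  [10.5→11.5]: (6.27+5.10)/2 × 1 = 5.685
  Sum = 259.0 µg/mL·hr

AUC = 259 µg/mL·hr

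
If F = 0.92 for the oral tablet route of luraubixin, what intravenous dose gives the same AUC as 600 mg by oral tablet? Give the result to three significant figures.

D_iv = 552 mg

Systemic exposure from an extravascular dose = F × D_ev, so the equivalent IV dose is F × D_ev.
D_iv = F × D_ev = 0.92 × 600 = 552 mg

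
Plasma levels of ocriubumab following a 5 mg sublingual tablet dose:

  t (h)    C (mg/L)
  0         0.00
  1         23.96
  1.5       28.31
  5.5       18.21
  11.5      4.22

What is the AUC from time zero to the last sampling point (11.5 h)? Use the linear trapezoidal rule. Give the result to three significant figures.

Trapezoidal AUC_0→11.5:
  [0→1]: (0.00+23.96)/2 × 1 = 11.98
  [1→1.5]: (23.96+28.31)/2 × 0.5 = 13.0675
  [1.5→5.5]: (28.31+18.21)/2 × 4 = 93.04
  [5.5→11.5]: (18.21+4.22)/2 × 6 = 67.29
  Sum = 185.3775 mg/L·h

AUC = 185 mg/L·h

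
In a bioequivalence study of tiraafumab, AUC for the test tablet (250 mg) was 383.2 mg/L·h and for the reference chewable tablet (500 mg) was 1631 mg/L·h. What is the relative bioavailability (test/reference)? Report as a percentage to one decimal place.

F_rel = (AUC_test/D_test) / (AUC_ref/D_ref)
      = (383.2/250) / (1631/500)
      = 1.5328 / 3.262 = 0.4699 = 46.99%

F_rel = 47.0%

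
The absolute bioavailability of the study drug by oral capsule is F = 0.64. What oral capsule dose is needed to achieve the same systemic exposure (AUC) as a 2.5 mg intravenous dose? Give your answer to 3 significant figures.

For equal systemic exposure: F × D_ev = D_iv
D_ev = D_iv / F = 2.5 / 0.64 = 3.90625 mg

D_oral = 3.91 mg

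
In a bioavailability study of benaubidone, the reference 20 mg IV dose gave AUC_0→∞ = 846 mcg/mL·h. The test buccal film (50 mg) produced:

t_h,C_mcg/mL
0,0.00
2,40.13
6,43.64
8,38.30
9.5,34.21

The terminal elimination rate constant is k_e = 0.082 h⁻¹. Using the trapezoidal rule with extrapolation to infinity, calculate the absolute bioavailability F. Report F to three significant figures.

F = 0.360

Trapezoidal AUC_0→9.5 (buccal film):
  [0→2]: (0.00+40.13)/2 × 2 = 40.13
  [2→6]: (40.13+43.64)/2 × 4 = 167.54
  [6→8]: (43.64+38.30)/2 × 2 = 81.94
  [8→9.5]: (38.30+34.21)/2 × 1.5 = 54.3825
  Sum = 343.9925 mcg/mL·h
Tail: C_last/k_e = 34.21/0.082 = 417.195
AUC_0→∞ (buccal film) = 343.9925 + 417.195 = 761.1875 mcg/mL·h
F = (AUC_ev/D_ev)/(AUC_iv/D_iv) = (761.1875/50)/(846/20) = 15.22375/42.3 = 0.3599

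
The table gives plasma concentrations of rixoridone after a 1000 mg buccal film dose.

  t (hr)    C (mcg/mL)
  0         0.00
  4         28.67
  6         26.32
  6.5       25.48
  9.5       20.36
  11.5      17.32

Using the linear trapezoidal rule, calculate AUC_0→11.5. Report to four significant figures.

AUC = 231.7 mcg/mL·hr

Trapezoidal AUC_0→11.5:
  [0→4]: (0.00+28.67)/2 × 4 = 57.34
  [4→6]: (28.67+26.32)/2 × 2 = 54.99
  [6→6.5]: (26.32+25.48)/2 × 0.5 = 12.95
  [6.5→9.5]: (25.48+20.36)/2 × 3 = 68.76
  [9.5→11.5]: (20.36+17.32)/2 × 2 = 37.68
  Sum = 231.72 mcg/mL·hr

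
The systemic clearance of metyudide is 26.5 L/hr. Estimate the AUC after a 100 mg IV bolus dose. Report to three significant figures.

AUC = 3.77 mg/L·hr

AUC_0→∞ = Dose_iv / CL
        = 100 / 26.5 = 3.77358 mg/L·hr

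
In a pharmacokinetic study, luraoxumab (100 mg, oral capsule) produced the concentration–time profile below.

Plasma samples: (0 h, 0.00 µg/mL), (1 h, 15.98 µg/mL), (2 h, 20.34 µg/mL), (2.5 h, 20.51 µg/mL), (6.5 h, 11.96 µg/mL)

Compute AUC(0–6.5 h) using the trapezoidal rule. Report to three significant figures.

AUC = 101 µg/mL·h

Trapezoidal AUC_0→6.5:
  [0→1]: (0.00+15.98)/2 × 1 = 7.99
  [1→2]: (15.98+20.34)/2 × 1 = 18.16
  [2→2.5]: (20.34+20.51)/2 × 0.5 = 10.2125
  [2.5→6.5]: (20.51+11.96)/2 × 4 = 64.94
  Sum = 101.3025 µg/mL·h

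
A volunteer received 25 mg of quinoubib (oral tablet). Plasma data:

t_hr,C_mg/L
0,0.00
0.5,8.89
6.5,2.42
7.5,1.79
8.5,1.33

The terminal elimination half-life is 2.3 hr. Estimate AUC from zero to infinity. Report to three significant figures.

AUC = 44.2 mg/L·hr

Trapezoidal AUC_0→8.5:
  [0→0.5]: (0.00+8.89)/2 × 0.5 = 2.2225
  [0.5→6.5]: (8.89+2.42)/2 × 6 = 33.93
  [6.5→7.5]: (2.42+1.79)/2 × 1 = 2.105
  [7.5→8.5]: (1.79+1.33)/2 × 1 = 1.56
  Sum = 39.8175 mg/L·hr
k_e = ln2 / t½ = 0.693147 / 2.3 = 0.3014 hr^-1
Extrapolated tail: C_last / k_e = 1.33 / 0.3014 = 4.413
AUC_0→∞ = 39.8175 + 4.413 = 44.2305 mg/L·hr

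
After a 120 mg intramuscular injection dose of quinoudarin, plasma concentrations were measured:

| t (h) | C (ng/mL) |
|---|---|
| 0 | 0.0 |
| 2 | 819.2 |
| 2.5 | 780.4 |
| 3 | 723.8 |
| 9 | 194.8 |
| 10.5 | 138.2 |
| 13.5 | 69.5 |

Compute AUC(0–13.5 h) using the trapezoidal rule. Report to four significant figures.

Trapezoidal AUC_0→13.5:
  [0→2]: (0.0+819.2)/2 × 2 = 819.2
  [2→2.5]: (819.2+780.4)/2 × 0.5 = 399.9
  [2.5→3]: (780.4+723.8)/2 × 0.5 = 376.05
  [3→9]: (723.8+194.8)/2 × 6 = 2755.8
  [9→10.5]: (194.8+138.2)/2 × 1.5 = 249.75
  [10.5→13.5]: (138.2+69.5)/2 × 3 = 311.55
  Sum = 4912.25 ng/mL·h

AUC = 4912 ng/mL·h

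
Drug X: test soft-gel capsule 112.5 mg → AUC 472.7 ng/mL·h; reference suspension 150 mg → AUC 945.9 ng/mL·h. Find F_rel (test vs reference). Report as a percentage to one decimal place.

F_rel = (AUC_test/D_test) / (AUC_ref/D_ref)
      = (472.7/112.5) / (945.9/150)
      = 4.20178 / 6.306 = 0.6663 = 66.63%

F_rel = 66.6%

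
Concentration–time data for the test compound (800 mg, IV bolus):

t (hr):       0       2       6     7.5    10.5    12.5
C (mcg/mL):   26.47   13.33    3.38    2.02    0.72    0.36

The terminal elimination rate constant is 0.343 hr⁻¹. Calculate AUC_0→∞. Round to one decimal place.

AUC = 83.5 mcg/mL·hr

Trapezoidal AUC_0→12.5:
  [0→2]: (26.47+13.33)/2 × 2 = 39.8
  [2→6]: (13.33+3.38)/2 × 4 = 33.42
  [6→7.5]: (3.38+2.02)/2 × 1.5 = 4.05
  [7.5→10.5]: (2.02+0.72)/2 × 3 = 4.11
  [10.5→12.5]: (0.72+0.36)/2 × 2 = 1.08
  Sum = 82.46 mcg/mL·hr
Extrapolated tail: C_last / k_e = 0.36 / 0.343 = 1.050
AUC_0→∞ = 82.46 + 1.050 = 83.51 mcg/mL·hr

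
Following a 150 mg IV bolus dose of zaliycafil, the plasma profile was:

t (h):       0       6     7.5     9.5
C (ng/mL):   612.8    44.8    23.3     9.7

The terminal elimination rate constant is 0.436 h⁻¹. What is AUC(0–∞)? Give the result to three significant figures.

Trapezoidal AUC_0→9.5:
  [0→6]: (612.8+44.8)/2 × 6 = 1972.8
  [6→7.5]: (44.8+23.3)/2 × 1.5 = 51.075
  [7.5→9.5]: (23.3+9.7)/2 × 2 = 33.0
  Sum = 2056.875 ng/mL·h
Extrapolated tail: C_last / k_e = 9.7 / 0.436 = 22.248
AUC_0→∞ = 2056.875 + 22.248 = 2079.123 ng/mL·h

AUC = 2080 ng/mL·h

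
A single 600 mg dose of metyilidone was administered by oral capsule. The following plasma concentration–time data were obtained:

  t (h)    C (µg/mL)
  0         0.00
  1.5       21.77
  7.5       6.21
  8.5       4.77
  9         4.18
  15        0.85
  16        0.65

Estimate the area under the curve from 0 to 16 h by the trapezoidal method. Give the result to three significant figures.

Trapezoidal AUC_0→16:
  [0→1.5]: (0.00+21.77)/2 × 1.5 = 16.3275
  [1.5→7.5]: (21.77+6.21)/2 × 6 = 83.94
  [7.5→8.5]: (6.21+4.77)/2 × 1 = 5.49
  [8.5→9]: (4.77+4.18)/2 × 0.5 = 2.2375
  [9→15]: (4.18+0.85)/2 × 6 = 15.09
  [15→16]: (0.85+0.65)/2 × 1 = 0.75
  Sum = 123.835 µg/mL·h

AUC = 124 µg/mL·h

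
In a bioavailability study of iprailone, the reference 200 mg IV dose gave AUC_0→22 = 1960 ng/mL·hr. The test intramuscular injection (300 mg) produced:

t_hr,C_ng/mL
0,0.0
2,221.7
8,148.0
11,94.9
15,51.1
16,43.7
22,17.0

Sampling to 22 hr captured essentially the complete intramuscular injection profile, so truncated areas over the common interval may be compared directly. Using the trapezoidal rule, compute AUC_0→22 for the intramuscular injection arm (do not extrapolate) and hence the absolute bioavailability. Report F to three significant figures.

F = 0.754

Trapezoidal AUC_0→22 (intramuscular injection):
  [0→2]: (0.0+221.7)/2 × 2 = 221.7
  [2→8]: (221.7+148.0)/2 × 6 = 1109.1
  [8→11]: (148.0+94.9)/2 × 3 = 364.35
  [11→15]: (94.9+51.1)/2 × 4 = 292.0
  [15→16]: (51.1+43.7)/2 × 1 = 47.4
  [16→22]: (43.7+17.0)/2 × 6 = 182.1
  Sum = 2216.65 ng/mL·hr
F = (AUC_ev/D_ev)/(AUC_iv/D_iv) = (2216.65/300)/(1960/200) = 7.38883/9.8 = 0.7540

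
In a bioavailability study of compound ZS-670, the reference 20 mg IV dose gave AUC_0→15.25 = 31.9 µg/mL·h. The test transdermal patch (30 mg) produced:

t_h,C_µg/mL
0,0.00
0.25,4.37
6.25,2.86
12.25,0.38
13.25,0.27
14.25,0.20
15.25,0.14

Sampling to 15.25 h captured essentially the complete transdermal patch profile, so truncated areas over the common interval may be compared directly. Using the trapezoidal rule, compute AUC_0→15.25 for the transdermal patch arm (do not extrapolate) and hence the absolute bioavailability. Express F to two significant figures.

Trapezoidal AUC_0→15.25 (transdermal patch):
  [0→0.25]: (0.00+4.37)/2 × 0.25 = 0.54625
  [0.25→6.25]: (4.37+2.86)/2 × 6 = 21.69
  [6.25→12.25]: (2.86+0.38)/2 × 6 = 9.72
  [12.25→13.25]: (0.38+0.27)/2 × 1 = 0.325
  [13.25→14.25]: (0.27+0.20)/2 × 1 = 0.235
  [14.25→15.25]: (0.20+0.14)/2 × 1 = 0.17
  Sum = 32.68625 µg/mL·h
F = (AUC_ev/D_ev)/(AUC_iv/D_iv) = (32.68625/30)/(31.9/20) = 1.08954/1.595 = 0.6831

F = 0.68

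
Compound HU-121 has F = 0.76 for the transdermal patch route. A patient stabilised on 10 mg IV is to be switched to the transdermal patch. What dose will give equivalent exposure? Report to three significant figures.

For equal systemic exposure: F × D_ev = D_iv
D_ev = D_iv / F = 10 / 0.76 = 13.1579 mg

D_transdermal = 13.2 mg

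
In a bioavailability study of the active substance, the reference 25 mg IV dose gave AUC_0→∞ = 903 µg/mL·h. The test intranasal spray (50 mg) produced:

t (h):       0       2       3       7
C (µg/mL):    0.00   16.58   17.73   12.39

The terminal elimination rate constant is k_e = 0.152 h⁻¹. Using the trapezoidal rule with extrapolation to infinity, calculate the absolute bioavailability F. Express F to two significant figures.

F = 0.097

Trapezoidal AUC_0→7 (intranasal spray):
  [0→2]: (0.00+16.58)/2 × 2 = 16.58
  [2→3]: (16.58+17.73)/2 × 1 = 17.155
  [3→7]: (17.73+12.39)/2 × 4 = 60.24
  Sum = 93.975 µg/mL·h
Tail: C_last/k_e = 12.39/0.152 = 81.513
AUC_0→∞ (intranasal spray) = 93.975 + 81.513 = 175.488 µg/mL·h
F = (AUC_ev/D_ev)/(AUC_iv/D_iv) = (175.488/50)/(903/25) = 3.50976/36.12 = 0.0972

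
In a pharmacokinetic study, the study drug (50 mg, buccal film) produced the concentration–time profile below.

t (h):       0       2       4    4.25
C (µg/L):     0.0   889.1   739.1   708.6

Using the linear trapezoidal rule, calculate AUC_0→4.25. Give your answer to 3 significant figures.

Trapezoidal AUC_0→4.25:
  [0→2]: (0.0+889.1)/2 × 2 = 889.1
  [2→4]: (889.1+739.1)/2 × 2 = 1628.2
  [4→4.25]: (739.1+708.6)/2 × 0.25 = 180.9625
  Sum = 2698.2625 µg/L·h

AUC = 2700 µg/L·h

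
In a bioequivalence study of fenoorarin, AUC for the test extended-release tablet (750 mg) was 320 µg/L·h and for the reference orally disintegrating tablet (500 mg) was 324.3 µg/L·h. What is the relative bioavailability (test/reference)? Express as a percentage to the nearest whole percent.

F_rel = 66%

F_rel = (AUC_test/D_test) / (AUC_ref/D_ref)
      = (320/750) / (324.3/500)
      = 0.426667 / 0.6486 = 0.6578 = 65.78%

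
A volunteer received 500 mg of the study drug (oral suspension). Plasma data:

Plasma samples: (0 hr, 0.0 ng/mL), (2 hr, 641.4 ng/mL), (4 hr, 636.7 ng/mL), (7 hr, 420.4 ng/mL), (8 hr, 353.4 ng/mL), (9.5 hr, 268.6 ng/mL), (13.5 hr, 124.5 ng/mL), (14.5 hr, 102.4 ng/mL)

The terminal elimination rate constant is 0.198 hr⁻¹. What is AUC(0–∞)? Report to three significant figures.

Trapezoidal AUC_0→14.5:
  [0→2]: (0.0+641.4)/2 × 2 = 641.4
  [2→4]: (641.4+636.7)/2 × 2 = 1278.1
  [4→7]: (636.7+420.4)/2 × 3 = 1585.65
  [7→8]: (420.4+353.4)/2 × 1 = 386.9
  [8→9.5]: (353.4+268.6)/2 × 1.5 = 466.5
  [9.5→13.5]: (268.6+124.5)/2 × 4 = 786.2
  [13.5→14.5]: (124.5+102.4)/2 × 1 = 113.45
  Sum = 5258.2 ng/mL·hr
Extrapolated tail: C_last / k_e = 102.4 / 0.198 = 517.172
AUC_0→∞ = 5258.2 + 517.172 = 5775.372 ng/mL·hr

AUC = 5780 ng/mL·hr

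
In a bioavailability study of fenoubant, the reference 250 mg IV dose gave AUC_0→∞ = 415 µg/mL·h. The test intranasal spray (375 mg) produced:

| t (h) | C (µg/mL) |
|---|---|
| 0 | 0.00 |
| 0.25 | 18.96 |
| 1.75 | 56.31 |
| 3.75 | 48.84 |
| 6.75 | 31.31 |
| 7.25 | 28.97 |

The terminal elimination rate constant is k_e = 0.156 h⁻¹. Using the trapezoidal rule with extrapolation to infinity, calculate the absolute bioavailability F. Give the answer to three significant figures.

Trapezoidal AUC_0→7.25 (intranasal spray):
  [0→0.25]: (0.00+18.96)/2 × 0.25 = 2.37
  [0.25→1.75]: (18.96+56.31)/2 × 1.5 = 56.4525
  [1.75→3.75]: (56.31+48.84)/2 × 2 = 105.15
  [3.75→6.75]: (48.84+31.31)/2 × 3 = 120.225
  [6.75→7.25]: (31.31+28.97)/2 × 0.5 = 15.07
  Sum = 299.2675 µg/mL·h
Tail: C_last/k_e = 28.97/0.156 = 185.705
AUC_0→∞ (intranasal spray) = 299.2675 + 185.705 = 484.9725 µg/mL·h
F = (AUC_ev/D_ev)/(AUC_iv/D_iv) = (484.9725/375)/(415/250) = 1.29326/1.66 = 0.7791

F = 0.779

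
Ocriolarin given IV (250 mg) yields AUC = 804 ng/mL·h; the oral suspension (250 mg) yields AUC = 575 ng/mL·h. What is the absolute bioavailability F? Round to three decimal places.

F = (AUC_ev / D_ev) / (AUC_iv / D_iv)
  = (575/250) / (804/250)
  = 2.3 / 3.216 = 0.7152

F = 0.715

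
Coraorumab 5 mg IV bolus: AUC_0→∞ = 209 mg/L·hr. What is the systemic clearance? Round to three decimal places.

CL = Dose_iv / AUC_0→∞
   = 5 / 209 = 0.0239234 L/hr

CL = 0.024 L/hr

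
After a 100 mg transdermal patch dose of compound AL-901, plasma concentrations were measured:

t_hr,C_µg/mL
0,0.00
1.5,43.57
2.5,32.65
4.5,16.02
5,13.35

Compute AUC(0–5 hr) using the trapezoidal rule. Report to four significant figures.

Trapezoidal AUC_0→5:
  [0→1.5]: (0.00+43.57)/2 × 1.5 = 32.6775
  [1.5→2.5]: (43.57+32.65)/2 × 1 = 38.11
  [2.5→4.5]: (32.65+16.02)/2 × 2 = 48.67
  [4.5→5]: (16.02+13.35)/2 × 0.5 = 7.3425
  Sum = 126.8 µg/mL·hr

AUC = 126.8 µg/mL·hr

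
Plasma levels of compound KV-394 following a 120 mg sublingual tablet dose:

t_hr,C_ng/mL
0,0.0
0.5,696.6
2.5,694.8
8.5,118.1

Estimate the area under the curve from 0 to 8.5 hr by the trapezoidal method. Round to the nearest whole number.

Trapezoidal AUC_0→8.5:
  [0→0.5]: (0.0+696.6)/2 × 0.5 = 174.15
  [0.5→2.5]: (696.6+694.8)/2 × 2 = 1391.4
  [2.5→8.5]: (694.8+118.1)/2 × 6 = 2438.7
  Sum = 4004.25 ng/mL·hr

AUC = 4004 ng/mL·hr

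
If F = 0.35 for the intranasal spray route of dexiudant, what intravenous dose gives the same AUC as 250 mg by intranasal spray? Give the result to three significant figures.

D_iv = 87.5 mg

Systemic exposure from an extravascular dose = F × D_ev, so the equivalent IV dose is F × D_ev.
D_iv = F × D_ev = 0.35 × 250 = 87.5 mg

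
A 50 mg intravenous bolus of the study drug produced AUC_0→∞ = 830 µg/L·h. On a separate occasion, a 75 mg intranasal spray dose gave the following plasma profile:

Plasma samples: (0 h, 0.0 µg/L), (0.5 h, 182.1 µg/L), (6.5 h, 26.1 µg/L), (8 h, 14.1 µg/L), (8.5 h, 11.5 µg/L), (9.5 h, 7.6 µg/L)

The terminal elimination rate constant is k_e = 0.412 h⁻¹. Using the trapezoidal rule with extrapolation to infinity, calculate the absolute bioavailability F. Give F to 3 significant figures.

Trapezoidal AUC_0→9.5 (intranasal spray):
  [0→0.5]: (0.0+182.1)/2 × 0.5 = 45.525
  [0.5→6.5]: (182.1+26.1)/2 × 6 = 624.6
  [6.5→8]: (26.1+14.1)/2 × 1.5 = 30.15
  [8→8.5]: (14.1+11.5)/2 × 0.5 = 6.4
  [8.5→9.5]: (11.5+7.6)/2 × 1 = 9.55
  Sum = 716.225 µg/L·h
Tail: C_last/k_e = 7.6/0.412 = 18.447
AUC_0→∞ (intranasal spray) = 716.225 + 18.447 = 734.672 µg/L·h
F = (AUC_ev/D_ev)/(AUC_iv/D_iv) = (734.672/75)/(830/50) = 9.79563/16.6 = 0.5901

F = 0.590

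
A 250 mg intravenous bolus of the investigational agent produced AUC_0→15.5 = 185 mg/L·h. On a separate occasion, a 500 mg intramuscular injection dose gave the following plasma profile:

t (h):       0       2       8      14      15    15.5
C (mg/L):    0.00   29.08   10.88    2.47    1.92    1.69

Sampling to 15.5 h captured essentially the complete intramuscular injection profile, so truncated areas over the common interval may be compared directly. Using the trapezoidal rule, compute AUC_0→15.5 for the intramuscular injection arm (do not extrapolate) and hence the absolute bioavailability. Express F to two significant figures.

F = 0.52

Trapezoidal AUC_0→15.5 (intramuscular injection):
  [0→2]: (0.00+29.08)/2 × 2 = 29.08
  [2→8]: (29.08+10.88)/2 × 6 = 119.88
  [8→14]: (10.88+2.47)/2 × 6 = 40.05
  [14→15]: (2.47+1.92)/2 × 1 = 2.195
  [15→15.5]: (1.92+1.69)/2 × 0.5 = 0.9025
  Sum = 192.1075 mg/L·h
F = (AUC_ev/D_ev)/(AUC_iv/D_iv) = (192.1075/500)/(185/250) = 0.384215/0.74 = 0.5192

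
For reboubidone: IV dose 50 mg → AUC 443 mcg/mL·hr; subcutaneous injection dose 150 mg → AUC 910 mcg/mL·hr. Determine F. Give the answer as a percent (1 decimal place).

F = 68.5%

F = (AUC_ev / D_ev) / (AUC_iv / D_iv)
  = (910/150) / (443/50)
  = 6.06667 / 8.86 = 0.6847
  = 68.47%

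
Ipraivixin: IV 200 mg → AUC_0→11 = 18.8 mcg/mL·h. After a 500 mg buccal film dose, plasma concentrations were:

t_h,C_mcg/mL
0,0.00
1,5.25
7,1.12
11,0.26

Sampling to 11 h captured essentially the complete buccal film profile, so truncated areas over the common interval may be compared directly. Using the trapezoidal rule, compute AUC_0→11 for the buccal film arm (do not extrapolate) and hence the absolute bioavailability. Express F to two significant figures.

Trapezoidal AUC_0→11 (buccal film):
  [0→1]: (0.00+5.25)/2 × 1 = 2.625
  [1→7]: (5.25+1.12)/2 × 6 = 19.11
  [7→11]: (1.12+0.26)/2 × 4 = 2.76
  Sum = 24.495 mcg/mL·h
F = (AUC_ev/D_ev)/(AUC_iv/D_iv) = (24.495/500)/(18.8/200) = 0.04899/0.094 = 0.5212

F = 0.52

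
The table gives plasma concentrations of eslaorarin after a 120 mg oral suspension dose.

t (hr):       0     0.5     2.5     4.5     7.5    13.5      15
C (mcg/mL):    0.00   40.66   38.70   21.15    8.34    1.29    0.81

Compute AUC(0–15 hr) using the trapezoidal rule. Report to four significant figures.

AUC = 224.1 mcg/mL·hr

Trapezoidal AUC_0→15:
  [0→0.5]: (0.00+40.66)/2 × 0.5 = 10.165
  [0.5→2.5]: (40.66+38.70)/2 × 2 = 79.36
  [2.5→4.5]: (38.70+21.15)/2 × 2 = 59.85
  [4.5→7.5]: (21.15+8.34)/2 × 3 = 44.235
  [7.5→13.5]: (8.34+1.29)/2 × 6 = 28.89
  [13.5→15]: (1.29+0.81)/2 × 1.5 = 1.575
  Sum = 224.075 mcg/mL·hr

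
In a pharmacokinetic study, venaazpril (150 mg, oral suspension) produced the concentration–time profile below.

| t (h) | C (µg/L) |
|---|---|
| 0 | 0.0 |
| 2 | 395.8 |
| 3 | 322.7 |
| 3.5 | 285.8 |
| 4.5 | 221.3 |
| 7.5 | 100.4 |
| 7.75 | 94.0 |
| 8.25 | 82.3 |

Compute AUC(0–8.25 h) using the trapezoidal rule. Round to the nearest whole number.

Trapezoidal AUC_0→8.25:
  [0→2]: (0.0+395.8)/2 × 2 = 395.8
  [2→3]: (395.8+322.7)/2 × 1 = 359.25
  [3→3.5]: (322.7+285.8)/2 × 0.5 = 152.125
  [3.5→4.5]: (285.8+221.3)/2 × 1 = 253.55
  [4.5→7.5]: (221.3+100.4)/2 × 3 = 482.55
  [7.5→7.75]: (100.4+94.0)/2 × 0.25 = 24.3
  [7.75→8.25]: (94.0+82.3)/2 × 0.5 = 44.075
  Sum = 1711.65 µg/L·h

AUC = 1712 µg/L·h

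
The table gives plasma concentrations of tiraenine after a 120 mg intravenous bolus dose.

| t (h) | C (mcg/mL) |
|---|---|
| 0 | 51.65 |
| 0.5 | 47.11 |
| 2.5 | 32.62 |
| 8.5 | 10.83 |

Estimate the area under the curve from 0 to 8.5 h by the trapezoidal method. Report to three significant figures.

Trapezoidal AUC_0→8.5:
  [0→0.5]: (51.65+47.11)/2 × 0.5 = 24.69
  [0.5→2.5]: (47.11+32.62)/2 × 2 = 79.73
  [2.5→8.5]: (32.62+10.83)/2 × 6 = 130.35
  Sum = 234.77 mcg/mL·h

AUC = 235 mcg/mL·h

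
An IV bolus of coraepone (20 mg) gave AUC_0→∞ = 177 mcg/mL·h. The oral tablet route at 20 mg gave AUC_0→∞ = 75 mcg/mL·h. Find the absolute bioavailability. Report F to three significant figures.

F = 0.424

F = (AUC_ev / D_ev) / (AUC_iv / D_iv)
  = (75/20) / (177/20)
  = 3.75 / 8.85 = 0.4237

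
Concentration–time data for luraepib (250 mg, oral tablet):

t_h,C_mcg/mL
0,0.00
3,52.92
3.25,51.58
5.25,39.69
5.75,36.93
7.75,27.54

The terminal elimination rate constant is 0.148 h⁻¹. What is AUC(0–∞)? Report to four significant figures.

AUC = 453.4 mcg/mL·h

Trapezoidal AUC_0→7.75:
  [0→3]: (0.00+52.92)/2 × 3 = 79.38
  [3→3.25]: (52.92+51.58)/2 × 0.25 = 13.0625
  [3.25→5.25]: (51.58+39.69)/2 × 2 = 91.27
  [5.25→5.75]: (39.69+36.93)/2 × 0.5 = 19.155
  [5.75→7.75]: (36.93+27.54)/2 × 2 = 64.47
  Sum = 267.3375 mcg/mL·h
Extrapolated tail: C_last / k_e = 27.54 / 0.148 = 186.081
AUC_0→∞ = 267.3375 + 186.081 = 453.4185 mcg/mL·h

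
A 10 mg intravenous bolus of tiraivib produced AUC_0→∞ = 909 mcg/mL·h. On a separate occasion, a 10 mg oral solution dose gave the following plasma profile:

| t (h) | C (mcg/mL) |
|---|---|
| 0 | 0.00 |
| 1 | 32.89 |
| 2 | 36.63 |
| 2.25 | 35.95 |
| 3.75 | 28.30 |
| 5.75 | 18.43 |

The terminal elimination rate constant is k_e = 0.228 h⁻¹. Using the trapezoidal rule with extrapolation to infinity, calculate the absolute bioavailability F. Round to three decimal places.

F = 0.260

Trapezoidal AUC_0→5.75 (oral solution):
  [0→1]: (0.00+32.89)/2 × 1 = 16.445
  [1→2]: (32.89+36.63)/2 × 1 = 34.76
  [2→2.25]: (36.63+35.95)/2 × 0.25 = 9.0725
  [2.25→3.75]: (35.95+28.30)/2 × 1.5 = 48.1875
  [3.75→5.75]: (28.30+18.43)/2 × 2 = 46.73
  Sum = 155.195 mcg/mL·h
Tail: C_last/k_e = 18.43/0.228 = 80.833
AUC_0→∞ (oral solution) = 155.195 + 80.833 = 236.028 mcg/mL·h
F = (AUC_ev/D_ev)/(AUC_iv/D_iv) = (236.028/10)/(909/10) = 23.6028/90.9 = 0.2597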